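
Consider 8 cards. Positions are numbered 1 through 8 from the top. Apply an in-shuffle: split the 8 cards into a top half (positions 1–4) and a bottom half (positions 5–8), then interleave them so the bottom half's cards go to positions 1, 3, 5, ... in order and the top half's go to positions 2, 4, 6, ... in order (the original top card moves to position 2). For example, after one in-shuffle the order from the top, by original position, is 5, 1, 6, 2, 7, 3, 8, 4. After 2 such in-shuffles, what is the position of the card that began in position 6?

6

Track the card's position through each in-shuffle:
6 → 3 → 6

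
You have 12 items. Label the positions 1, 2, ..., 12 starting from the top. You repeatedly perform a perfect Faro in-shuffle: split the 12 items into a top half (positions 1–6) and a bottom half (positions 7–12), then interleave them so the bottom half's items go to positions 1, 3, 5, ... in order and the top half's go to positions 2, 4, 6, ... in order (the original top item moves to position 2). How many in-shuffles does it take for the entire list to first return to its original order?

The in-shuffle permutes the 12 positions with cycle lengths [12].
Every item is home exactly when every cycle has completed a whole number of laps, i.e. after lcm(12) = 12 in-shuffles.

12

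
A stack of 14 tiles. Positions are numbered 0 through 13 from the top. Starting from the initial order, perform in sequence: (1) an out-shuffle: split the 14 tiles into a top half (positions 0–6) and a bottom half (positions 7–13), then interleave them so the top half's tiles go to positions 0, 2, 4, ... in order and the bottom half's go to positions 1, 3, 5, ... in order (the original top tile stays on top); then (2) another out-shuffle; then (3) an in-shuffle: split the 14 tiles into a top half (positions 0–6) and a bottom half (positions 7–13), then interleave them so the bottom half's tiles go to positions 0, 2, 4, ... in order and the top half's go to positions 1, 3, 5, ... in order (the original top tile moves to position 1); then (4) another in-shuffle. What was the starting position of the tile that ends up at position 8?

11

Undo the operations in reverse order, starting from position 8:
  undo op 4 (in-shuffle, from bottom half): 8 ← 11
  undo op 3 (in-shuffle, from top half): 11 ← 5
  undo op 2 (out-shuffle, from bottom half): 5 ← 9
  undo op 1 (out-shuffle, from bottom half): 9 ← 11
So the tile at position 8 came from original position 11.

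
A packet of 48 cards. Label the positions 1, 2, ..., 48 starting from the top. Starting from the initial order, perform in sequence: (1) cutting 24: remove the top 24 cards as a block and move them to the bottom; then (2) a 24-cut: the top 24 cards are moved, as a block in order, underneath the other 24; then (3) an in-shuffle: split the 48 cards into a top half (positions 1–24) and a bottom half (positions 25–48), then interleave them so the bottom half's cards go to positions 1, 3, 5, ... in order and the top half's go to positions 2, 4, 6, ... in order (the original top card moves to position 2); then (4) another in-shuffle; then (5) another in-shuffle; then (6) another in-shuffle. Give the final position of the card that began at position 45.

34

Track the card from position 45 forward through each operation:
  after op 1 (cut 24): 45 → 21
  after op 2 (cut 24): 21 → 45
  after op 3 (in-shuffle): 45 → 41
  after op 4 (in-shuffle): 41 → 33
  after op 5 (in-shuffle): 33 → 17
  after op 6 (in-shuffle): 17 → 34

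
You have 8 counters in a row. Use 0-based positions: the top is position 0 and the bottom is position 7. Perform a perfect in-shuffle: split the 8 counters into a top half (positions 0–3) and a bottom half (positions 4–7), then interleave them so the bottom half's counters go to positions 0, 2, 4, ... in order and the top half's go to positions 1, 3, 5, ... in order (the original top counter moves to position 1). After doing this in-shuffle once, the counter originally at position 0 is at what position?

1

Track the counter's position through each in-shuffle:
0 → 1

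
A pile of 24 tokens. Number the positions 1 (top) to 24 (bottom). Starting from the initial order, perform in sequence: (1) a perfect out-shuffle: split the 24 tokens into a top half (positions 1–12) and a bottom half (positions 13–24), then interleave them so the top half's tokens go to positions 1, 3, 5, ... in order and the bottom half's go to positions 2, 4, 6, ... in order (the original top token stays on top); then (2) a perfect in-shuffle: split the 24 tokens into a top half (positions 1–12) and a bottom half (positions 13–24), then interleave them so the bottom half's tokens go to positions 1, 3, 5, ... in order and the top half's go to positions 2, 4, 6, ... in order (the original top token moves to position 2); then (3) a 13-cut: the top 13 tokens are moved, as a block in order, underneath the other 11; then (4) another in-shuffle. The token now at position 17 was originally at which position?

3

Undo the operations in reverse order, starting from position 17:
  undo op 4 (in-shuffle, from bottom half): 17 ← 21
  undo op 3 (cut 13): 21 ← 10
  undo op 2 (in-shuffle, from top half): 10 ← 5
  undo op 1 (out-shuffle, from top half): 5 ← 3
So the token at position 17 came from original position 3.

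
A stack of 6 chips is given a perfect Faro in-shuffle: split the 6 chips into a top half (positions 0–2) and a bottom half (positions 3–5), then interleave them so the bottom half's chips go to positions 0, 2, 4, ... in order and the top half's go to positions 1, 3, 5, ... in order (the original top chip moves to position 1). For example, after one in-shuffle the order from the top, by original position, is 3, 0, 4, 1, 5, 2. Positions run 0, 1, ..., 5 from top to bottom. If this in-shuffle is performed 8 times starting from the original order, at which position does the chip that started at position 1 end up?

Track the chip's position through each in-shuffle:
1 → 3 → 0 → 1 → 3 → 0 → 1 → 3 → 0

0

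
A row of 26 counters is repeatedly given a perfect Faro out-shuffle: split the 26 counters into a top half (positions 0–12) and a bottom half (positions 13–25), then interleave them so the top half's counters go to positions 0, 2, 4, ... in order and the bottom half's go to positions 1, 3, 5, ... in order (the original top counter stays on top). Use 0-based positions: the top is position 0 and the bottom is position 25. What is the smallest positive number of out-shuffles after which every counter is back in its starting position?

The out-shuffle permutes the 26 positions with cycle lengths [1, 1, 4, 20].
Every counter is home exactly when every cycle has completed a whole number of laps, i.e. after lcm(1, 4, 20) = 20 out-shuffles.

20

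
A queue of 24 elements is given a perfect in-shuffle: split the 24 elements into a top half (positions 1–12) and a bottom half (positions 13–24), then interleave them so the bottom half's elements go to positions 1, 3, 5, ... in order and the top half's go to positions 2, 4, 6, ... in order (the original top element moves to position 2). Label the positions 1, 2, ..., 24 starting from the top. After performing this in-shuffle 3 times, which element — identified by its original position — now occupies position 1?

22

Work backwards from position 1, undoing one in-shuffle at a time:
1 ← 13 ← 19 ← 22
So the element now at position 1 started at position 22.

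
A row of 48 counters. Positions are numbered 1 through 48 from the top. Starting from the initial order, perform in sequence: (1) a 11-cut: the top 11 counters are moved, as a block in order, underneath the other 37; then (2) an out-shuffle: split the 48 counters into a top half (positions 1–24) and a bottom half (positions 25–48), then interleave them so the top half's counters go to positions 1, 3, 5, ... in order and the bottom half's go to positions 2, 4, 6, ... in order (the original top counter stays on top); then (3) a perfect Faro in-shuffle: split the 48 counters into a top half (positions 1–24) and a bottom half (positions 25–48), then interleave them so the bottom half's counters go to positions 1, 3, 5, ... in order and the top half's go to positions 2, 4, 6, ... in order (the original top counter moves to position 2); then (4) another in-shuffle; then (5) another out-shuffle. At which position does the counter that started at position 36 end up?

Track the counter from position 36 forward through each operation:
  after op 1 (cut 11): 36 → 25
  after op 2 (out-shuffle): 25 → 2
  after op 3 (in-shuffle): 2 → 4
  after op 4 (in-shuffle): 4 → 8
  after op 5 (out-shuffle): 8 → 15

15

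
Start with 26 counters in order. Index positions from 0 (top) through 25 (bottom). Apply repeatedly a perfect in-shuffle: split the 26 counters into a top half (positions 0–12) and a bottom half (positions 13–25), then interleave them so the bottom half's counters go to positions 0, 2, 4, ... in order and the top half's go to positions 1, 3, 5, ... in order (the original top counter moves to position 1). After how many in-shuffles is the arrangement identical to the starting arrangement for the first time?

18

The in-shuffle permutes the 26 positions with cycle lengths [2, 6, 18].
Every counter is home exactly when every cycle has completed a whole number of laps, i.e. after lcm(2, 6, 18) = 18 in-shuffles.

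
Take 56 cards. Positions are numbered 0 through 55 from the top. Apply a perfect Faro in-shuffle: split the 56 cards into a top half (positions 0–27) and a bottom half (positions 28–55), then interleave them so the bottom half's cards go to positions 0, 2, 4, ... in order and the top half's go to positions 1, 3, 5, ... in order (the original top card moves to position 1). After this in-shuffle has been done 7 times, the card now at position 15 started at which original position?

49

Work backwards from position 15, undoing one in-shuffle at a time:
15 ← 7 ← 3 ← 1 ← 0 ← 28 ← 42 ← 49
So the card now at position 15 started at position 49.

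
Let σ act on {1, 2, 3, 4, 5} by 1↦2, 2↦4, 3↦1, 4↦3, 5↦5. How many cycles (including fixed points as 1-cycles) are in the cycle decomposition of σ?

Cycle decomposition: (1 2 4 3) (5).
2 cycles.

2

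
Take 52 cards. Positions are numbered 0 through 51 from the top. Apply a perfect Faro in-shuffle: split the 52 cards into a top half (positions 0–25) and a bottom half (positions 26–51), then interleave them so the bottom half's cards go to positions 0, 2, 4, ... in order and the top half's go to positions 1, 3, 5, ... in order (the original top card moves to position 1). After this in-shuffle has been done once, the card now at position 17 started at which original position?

Work backwards from position 17, undoing one in-shuffle at a time:
17 ← 8
So the card now at position 17 started at position 8.

8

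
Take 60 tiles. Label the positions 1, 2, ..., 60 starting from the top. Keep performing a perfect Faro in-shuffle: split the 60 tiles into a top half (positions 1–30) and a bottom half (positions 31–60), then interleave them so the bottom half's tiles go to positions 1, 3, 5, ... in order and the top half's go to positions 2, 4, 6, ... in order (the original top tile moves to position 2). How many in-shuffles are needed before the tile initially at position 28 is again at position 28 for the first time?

60

Follow position 28 under repeated in-shuffles:
28 → 56 → 51 → 41 → 21 → 42 → 23 → 46 → ... → 28 (length 60)
It first returns after 60 in-shuffles.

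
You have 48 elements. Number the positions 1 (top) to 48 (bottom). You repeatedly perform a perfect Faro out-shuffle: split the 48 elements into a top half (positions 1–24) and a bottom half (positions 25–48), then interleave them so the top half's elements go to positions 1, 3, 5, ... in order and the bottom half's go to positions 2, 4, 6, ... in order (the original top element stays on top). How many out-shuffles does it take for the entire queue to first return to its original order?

23

The out-shuffle permutes the 48 positions with cycle lengths [1, 1, 23, 23].
Every element is home exactly when every cycle has completed a whole number of laps, i.e. after lcm(1, 23) = 23 out-shuffles.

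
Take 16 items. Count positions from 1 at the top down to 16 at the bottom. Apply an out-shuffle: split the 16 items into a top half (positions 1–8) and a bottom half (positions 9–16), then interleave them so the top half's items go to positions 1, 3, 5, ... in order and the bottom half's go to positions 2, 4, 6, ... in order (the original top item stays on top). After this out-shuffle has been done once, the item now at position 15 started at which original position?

8

Work backwards from position 15, undoing one out-shuffle at a time:
15 ← 8
So the item now at position 15 started at position 8.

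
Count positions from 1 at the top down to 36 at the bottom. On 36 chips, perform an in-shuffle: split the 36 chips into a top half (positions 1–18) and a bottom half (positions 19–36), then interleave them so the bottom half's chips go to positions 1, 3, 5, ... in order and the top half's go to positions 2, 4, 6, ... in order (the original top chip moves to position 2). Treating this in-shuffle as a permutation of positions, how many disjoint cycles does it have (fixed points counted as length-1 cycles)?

1

Trace each unvisited position around until it returns:
(1 2 4 8 16 32 ... len 36)
1 cycle in total.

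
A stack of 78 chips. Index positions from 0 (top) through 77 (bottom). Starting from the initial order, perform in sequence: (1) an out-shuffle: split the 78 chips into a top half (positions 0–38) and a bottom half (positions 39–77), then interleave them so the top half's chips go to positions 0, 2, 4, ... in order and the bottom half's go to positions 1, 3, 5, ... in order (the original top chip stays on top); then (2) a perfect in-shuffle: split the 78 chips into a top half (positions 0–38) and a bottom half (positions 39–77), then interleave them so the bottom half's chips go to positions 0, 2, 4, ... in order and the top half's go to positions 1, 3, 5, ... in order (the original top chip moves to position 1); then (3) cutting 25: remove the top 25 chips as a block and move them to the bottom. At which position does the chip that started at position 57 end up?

50

Track the chip from position 57 forward through each operation:
  after op 1 (out-shuffle): 57 → 37
  after op 2 (in-shuffle): 37 → 75
  after op 3 (cut 25): 75 → 50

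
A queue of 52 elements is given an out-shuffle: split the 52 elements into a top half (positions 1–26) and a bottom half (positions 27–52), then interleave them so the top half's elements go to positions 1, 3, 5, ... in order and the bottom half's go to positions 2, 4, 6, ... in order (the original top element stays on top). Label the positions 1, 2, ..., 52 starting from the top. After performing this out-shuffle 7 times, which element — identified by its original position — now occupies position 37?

Work backwards from position 37, undoing one out-shuffle at a time:
37 ← 19 ← 10 ← 31 ← 16 ← 34 ← 43 ← 22
So the element now at position 37 started at position 22.

22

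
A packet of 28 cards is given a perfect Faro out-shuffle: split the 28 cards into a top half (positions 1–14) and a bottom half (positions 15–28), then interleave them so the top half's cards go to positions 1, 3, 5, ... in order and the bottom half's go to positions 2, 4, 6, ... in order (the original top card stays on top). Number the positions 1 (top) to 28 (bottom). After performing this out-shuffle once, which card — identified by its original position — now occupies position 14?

21

Work backwards from position 14, undoing one out-shuffle at a time:
14 ← 21
So the card now at position 14 started at position 21.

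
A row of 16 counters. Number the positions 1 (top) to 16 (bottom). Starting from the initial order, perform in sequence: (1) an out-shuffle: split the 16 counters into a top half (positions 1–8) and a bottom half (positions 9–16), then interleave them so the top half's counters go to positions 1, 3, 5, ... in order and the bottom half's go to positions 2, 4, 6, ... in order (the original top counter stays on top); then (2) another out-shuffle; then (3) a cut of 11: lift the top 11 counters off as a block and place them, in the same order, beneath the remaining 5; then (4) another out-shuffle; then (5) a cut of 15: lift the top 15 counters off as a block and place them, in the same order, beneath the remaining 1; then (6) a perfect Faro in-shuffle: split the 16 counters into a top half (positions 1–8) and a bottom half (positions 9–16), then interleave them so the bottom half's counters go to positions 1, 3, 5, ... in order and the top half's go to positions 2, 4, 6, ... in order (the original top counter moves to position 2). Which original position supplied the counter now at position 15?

9

Undo the operations in reverse order, starting from position 15:
  undo op 6 (in-shuffle, from bottom half): 15 ← 16
  undo op 5 (cut 15): 16 ← 15
  undo op 4 (out-shuffle, from top half): 15 ← 8
  undo op 3 (cut 11): 8 ← 3
  undo op 2 (out-shuffle, from top half): 3 ← 2
  undo op 1 (out-shuffle, from bottom half): 2 ← 9
So the counter at position 15 came from original position 9.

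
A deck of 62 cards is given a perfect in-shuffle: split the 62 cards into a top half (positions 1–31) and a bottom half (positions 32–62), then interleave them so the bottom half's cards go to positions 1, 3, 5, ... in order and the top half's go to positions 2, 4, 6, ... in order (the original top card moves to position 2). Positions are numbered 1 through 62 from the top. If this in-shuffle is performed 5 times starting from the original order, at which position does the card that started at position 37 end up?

Track the card's position through each in-shuffle:
37 → 11 → 22 → 44 → 25 → 50

50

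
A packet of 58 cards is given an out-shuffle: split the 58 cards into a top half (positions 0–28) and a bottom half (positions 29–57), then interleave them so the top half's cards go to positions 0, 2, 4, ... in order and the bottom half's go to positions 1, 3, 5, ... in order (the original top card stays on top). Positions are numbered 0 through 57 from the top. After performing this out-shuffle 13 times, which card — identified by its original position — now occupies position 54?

Work backwards from position 54, undoing one out-shuffle at a time:
54 ← 27 ← 42 ← 21 ← 39 ← ... ← 18 (13 steps).
So the card now at position 54 started at position 18.

18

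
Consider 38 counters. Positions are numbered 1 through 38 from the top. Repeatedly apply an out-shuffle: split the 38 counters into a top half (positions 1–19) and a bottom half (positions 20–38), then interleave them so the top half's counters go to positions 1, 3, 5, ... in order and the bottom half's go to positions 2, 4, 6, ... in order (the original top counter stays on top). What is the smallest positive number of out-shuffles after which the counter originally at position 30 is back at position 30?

36

Follow position 30 under repeated out-shuffles:
30 → 22 → 6 → 11 → 21 → 4 → 7 → 13 → ... → 30 (length 36)
It first returns after 36 out-shuffles.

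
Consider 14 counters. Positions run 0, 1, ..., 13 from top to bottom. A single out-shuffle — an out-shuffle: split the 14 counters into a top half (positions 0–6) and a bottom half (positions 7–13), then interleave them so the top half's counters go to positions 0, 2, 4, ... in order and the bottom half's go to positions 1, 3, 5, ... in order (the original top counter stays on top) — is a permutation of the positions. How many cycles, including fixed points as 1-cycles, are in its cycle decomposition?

3

Trace each unvisited position around until it returns:
(0) (1 2 4 8 3 6 ... len 12) (13)
3 cycles in total.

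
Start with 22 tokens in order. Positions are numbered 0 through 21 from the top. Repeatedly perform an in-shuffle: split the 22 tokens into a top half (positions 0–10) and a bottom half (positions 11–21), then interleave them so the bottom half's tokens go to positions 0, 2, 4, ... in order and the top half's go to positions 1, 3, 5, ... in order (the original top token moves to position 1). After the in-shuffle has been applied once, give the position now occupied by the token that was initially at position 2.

5

Track the token's position through each in-shuffle:
2 → 5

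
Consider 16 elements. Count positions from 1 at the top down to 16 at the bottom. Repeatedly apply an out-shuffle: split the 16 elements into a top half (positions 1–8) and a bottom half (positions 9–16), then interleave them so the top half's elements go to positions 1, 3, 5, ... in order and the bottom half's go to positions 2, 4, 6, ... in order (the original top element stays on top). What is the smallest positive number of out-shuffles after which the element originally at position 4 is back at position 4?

Follow position 4 under repeated out-shuffles:
4 → 7 → 13 → 10 → 4
It first returns after 4 out-shuffles.

4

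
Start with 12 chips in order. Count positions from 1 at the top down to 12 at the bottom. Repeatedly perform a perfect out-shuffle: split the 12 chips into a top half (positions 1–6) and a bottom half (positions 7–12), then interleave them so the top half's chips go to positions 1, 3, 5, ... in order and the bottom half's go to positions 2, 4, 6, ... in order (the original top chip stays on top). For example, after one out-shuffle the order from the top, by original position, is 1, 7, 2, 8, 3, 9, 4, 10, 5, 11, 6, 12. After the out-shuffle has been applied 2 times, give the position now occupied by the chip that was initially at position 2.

Track the chip's position through each out-shuffle:
2 → 3 → 5

5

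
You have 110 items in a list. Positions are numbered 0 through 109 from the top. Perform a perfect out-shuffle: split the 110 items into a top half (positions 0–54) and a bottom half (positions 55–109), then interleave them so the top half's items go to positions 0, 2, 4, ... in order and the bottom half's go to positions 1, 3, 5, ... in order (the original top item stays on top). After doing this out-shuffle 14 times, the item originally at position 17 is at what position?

33

Track position through each out-shuffle: 17 → 34 → 68 → 27 → 54 → ... (continuing for 14 shuffles total) → 33.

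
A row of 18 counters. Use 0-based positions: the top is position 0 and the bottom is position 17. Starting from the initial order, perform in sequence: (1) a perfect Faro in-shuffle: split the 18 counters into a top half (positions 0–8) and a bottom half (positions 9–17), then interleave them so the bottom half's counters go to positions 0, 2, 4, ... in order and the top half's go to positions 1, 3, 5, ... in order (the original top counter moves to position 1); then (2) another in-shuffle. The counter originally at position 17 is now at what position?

Track the counter from position 17 forward through each operation:
  after op 1 (in-shuffle): 17 → 16
  after op 2 (in-shuffle): 16 → 14

14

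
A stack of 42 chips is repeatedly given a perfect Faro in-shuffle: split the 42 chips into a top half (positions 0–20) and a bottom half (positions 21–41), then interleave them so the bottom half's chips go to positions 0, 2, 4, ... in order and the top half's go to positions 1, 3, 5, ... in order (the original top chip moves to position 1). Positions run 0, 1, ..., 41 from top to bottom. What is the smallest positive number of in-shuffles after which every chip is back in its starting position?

The in-shuffle permutes the 42 positions with cycle lengths [14, 14, 14].
Every chip is home exactly when every cycle has completed a whole number of laps, i.e. after lcm(14) = 14 in-shuffles.

14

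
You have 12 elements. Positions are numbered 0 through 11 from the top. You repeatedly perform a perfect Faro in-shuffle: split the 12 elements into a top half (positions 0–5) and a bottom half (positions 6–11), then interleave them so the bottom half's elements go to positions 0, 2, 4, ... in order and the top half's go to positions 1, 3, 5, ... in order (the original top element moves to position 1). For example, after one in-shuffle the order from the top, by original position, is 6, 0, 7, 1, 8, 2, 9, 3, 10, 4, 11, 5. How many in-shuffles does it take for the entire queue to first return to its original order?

12

The in-shuffle permutes the 12 positions with cycle lengths [12].
Every element is home exactly when every cycle has completed a whole number of laps, i.e. after lcm(12) = 12 in-shuffles.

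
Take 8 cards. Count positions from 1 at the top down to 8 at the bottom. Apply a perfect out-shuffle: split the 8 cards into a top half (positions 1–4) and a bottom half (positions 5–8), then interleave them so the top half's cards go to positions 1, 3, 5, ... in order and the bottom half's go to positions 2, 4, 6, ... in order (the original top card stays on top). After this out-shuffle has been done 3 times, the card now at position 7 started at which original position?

7

Work backwards from position 7, undoing one out-shuffle at a time:
7 ← 4 ← 6 ← 7
So the card now at position 7 started at position 7.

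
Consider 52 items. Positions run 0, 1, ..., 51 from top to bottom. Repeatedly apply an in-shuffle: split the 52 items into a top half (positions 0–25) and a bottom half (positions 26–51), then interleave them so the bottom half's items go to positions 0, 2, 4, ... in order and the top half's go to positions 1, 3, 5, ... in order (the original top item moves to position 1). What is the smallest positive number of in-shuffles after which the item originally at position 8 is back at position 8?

Follow position 8 under repeated in-shuffles:
8 → 17 → 35 → 18 → 37 → 22 → 45 → 38 → ... → 8 (length 52)
It first returns after 52 in-shuffles.

52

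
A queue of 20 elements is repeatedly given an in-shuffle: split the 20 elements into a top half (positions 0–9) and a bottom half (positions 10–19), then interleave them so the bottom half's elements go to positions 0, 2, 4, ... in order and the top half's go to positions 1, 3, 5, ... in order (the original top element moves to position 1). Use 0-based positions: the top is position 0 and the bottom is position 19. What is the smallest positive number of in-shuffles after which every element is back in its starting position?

The in-shuffle permutes the 20 positions with cycle lengths [2, 3, 3, 6, 6].
Every element is home exactly when every cycle has completed a whole number of laps, i.e. after lcm(2, 3, 6) = 6 in-shuffles.

6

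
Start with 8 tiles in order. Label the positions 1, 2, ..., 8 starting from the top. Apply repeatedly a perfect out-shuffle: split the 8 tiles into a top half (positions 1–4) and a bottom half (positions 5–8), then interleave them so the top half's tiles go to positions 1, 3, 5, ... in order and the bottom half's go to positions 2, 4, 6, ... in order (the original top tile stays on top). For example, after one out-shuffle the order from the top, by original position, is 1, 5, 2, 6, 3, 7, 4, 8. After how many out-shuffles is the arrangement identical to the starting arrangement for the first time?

The out-shuffle permutes the 8 positions with cycle lengths [1, 1, 3, 3].
Every tile is home exactly when every cycle has completed a whole number of laps, i.e. after lcm(1, 3) = 3 out-shuffles.

3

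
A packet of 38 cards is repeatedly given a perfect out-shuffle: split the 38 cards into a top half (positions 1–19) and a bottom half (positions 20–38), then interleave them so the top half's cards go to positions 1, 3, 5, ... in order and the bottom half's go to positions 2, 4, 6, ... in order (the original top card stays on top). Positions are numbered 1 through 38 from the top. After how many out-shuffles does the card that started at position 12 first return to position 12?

36

Follow position 12 under repeated out-shuffles:
12 → 23 → 8 → 15 → 29 → 20 → 2 → 3 → ... → 12 (length 36)
It first returns after 36 out-shuffles.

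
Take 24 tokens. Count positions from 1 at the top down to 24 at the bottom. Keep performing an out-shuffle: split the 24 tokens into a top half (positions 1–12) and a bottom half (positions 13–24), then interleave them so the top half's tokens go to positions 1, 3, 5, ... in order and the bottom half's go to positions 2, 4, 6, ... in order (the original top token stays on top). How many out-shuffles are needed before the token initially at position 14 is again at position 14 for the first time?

11

Follow position 14 under repeated out-shuffles:
14 → 4 → 7 → 13 → 2 → 3 → 5 → 9 → 17 → 10 → 19 → 14
It first returns after 11 out-shuffles.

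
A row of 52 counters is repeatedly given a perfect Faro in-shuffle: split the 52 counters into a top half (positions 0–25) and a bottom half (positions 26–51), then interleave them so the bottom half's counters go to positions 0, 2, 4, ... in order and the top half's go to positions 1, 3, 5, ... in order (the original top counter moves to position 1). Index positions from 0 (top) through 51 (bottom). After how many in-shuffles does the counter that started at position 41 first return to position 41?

52

Follow position 41 under repeated in-shuffles:
41 → 30 → 8 → 17 → 35 → 18 → 37 → 22 → ... → 41 (length 52)
It first returns after 52 in-shuffles.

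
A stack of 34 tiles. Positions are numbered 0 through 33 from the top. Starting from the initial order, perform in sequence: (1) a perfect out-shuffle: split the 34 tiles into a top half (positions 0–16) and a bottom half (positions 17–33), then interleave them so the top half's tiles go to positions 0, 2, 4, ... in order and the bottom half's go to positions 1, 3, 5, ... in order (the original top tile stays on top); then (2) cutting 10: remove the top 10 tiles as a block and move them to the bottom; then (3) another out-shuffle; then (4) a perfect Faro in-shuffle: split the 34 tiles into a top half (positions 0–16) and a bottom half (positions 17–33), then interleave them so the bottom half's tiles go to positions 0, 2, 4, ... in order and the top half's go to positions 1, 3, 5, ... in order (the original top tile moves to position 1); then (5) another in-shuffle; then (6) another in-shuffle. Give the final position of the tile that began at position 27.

8

Track the tile from position 27 forward through each operation:
  after op 1 (out-shuffle): 27 → 21
  after op 2 (cut 10): 21 → 11
  after op 3 (out-shuffle): 11 → 22
  after op 4 (in-shuffle): 22 → 10
  after op 5 (in-shuffle): 10 → 21
  after op 6 (in-shuffle): 21 → 8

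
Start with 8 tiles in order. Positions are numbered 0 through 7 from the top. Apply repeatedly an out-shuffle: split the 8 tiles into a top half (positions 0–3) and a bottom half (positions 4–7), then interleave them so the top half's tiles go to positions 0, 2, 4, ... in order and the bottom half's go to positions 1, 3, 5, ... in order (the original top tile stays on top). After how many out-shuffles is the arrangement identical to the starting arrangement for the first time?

The out-shuffle permutes the 8 positions with cycle lengths [1, 1, 3, 3].
Every tile is home exactly when every cycle has completed a whole number of laps, i.e. after lcm(1, 3) = 3 out-shuffles.

3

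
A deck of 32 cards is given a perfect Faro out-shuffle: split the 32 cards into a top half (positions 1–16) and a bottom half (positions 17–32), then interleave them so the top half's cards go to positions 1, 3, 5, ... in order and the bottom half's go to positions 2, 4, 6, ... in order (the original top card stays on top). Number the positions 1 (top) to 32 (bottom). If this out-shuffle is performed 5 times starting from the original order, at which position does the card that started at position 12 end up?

12

Track the card's position through each out-shuffle:
12 → 23 → 14 → 27 → 22 → 12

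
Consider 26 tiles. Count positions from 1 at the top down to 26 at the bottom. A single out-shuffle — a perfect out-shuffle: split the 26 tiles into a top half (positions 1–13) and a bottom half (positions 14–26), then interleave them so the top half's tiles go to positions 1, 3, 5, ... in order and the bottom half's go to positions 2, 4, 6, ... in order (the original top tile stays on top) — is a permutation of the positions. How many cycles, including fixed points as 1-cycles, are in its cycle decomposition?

Trace each unvisited position around until it returns:
(1) (2 3 5 9 17 8 ... len 20) (6 11 21 16) (26)
4 cycles in total.

4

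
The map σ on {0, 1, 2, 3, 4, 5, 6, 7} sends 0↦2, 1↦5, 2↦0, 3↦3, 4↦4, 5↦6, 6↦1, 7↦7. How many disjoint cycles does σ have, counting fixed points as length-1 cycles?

5

Cycle decomposition: (0 2) (1 5 6) (3) (4) (7).
5 cycles.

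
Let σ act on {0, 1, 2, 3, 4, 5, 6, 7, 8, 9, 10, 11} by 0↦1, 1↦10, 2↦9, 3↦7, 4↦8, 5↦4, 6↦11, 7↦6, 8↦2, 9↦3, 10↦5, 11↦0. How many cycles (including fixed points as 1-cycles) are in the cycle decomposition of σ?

Cycle decomposition: (0 1 10 5 4 8 2 9 3 7 6 11).
1 cycle.

1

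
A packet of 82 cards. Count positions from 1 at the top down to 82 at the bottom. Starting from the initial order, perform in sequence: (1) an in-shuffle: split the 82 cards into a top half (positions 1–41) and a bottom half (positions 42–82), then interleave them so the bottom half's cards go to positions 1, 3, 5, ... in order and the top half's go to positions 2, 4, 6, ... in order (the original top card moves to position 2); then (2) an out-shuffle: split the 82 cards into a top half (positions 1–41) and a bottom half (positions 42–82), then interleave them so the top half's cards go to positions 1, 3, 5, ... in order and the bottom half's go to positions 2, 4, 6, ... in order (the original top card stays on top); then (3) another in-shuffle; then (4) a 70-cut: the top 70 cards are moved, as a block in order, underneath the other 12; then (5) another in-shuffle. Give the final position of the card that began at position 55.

Track the card from position 55 forward through each operation:
  after op 1 (in-shuffle): 55 → 27
  after op 2 (out-shuffle): 27 → 53
  after op 3 (in-shuffle): 53 → 23
  after op 4 (cut 70): 23 → 35
  after op 5 (in-shuffle): 35 → 70

70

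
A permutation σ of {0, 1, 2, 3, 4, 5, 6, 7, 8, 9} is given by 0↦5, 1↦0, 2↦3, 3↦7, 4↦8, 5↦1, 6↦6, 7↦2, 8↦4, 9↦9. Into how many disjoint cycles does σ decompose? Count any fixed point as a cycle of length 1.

Cycle decomposition: (0 5 1) (2 3 7) (4 8) (6) (9).
5 cycles.

5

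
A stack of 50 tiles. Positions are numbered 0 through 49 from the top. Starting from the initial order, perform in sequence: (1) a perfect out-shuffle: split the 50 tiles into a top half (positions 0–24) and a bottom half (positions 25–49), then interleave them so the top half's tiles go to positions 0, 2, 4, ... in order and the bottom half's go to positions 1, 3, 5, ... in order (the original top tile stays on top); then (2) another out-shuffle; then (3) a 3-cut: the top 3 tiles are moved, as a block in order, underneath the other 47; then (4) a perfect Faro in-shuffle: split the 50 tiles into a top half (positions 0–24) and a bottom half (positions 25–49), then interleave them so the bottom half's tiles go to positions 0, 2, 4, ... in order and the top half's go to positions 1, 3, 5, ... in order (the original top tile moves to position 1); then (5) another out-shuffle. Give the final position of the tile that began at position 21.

28

Track the tile from position 21 forward through each operation:
  after op 1 (out-shuffle): 21 → 42
  after op 2 (out-shuffle): 42 → 35
  after op 3 (cut 3): 35 → 32
  after op 4 (in-shuffle): 32 → 14
  after op 5 (out-shuffle): 14 → 28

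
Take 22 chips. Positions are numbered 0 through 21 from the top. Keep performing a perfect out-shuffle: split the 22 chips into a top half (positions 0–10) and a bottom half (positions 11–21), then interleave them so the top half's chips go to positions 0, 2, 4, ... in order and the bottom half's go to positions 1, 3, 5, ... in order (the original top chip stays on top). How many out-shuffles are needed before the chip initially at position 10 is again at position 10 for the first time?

Follow position 10 under repeated out-shuffles:
10 → 20 → 19 → 17 → 13 → 5 → 10
It first returns after 6 out-shuffles.

6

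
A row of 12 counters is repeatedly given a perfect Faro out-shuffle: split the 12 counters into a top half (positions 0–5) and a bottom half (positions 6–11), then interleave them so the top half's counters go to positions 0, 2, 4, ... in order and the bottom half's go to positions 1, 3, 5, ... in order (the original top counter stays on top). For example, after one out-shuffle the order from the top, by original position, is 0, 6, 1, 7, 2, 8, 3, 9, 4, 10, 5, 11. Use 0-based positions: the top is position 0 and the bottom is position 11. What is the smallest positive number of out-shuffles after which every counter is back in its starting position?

The out-shuffle permutes the 12 positions with cycle lengths [1, 1, 10].
Every counter is home exactly when every cycle has completed a whole number of laps, i.e. after lcm(1, 10) = 10 out-shuffles.

10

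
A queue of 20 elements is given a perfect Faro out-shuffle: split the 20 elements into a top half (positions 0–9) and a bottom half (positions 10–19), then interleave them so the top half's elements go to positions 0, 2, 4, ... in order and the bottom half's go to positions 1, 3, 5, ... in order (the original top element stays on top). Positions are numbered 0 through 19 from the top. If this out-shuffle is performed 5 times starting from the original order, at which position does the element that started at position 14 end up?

11

Track the element's position through each out-shuffle:
14 → 9 → 18 → 17 → 15 → 11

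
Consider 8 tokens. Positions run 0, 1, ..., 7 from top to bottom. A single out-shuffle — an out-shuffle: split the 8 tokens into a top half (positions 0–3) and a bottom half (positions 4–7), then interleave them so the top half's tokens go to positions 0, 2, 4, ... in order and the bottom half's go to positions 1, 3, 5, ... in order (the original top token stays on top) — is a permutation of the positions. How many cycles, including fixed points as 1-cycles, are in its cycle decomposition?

4

Trace each unvisited position around until it returns:
(0) (1 2 4) (3 6 5) (7)
4 cycles in total.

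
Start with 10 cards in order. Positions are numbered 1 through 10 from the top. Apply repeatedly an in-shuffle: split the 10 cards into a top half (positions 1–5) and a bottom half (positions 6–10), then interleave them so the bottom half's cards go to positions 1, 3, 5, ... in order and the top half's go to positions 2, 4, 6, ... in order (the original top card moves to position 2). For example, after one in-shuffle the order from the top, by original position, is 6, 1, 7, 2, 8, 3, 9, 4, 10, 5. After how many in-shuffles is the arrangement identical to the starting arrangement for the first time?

The in-shuffle permutes the 10 positions with cycle lengths [10].
Every card is home exactly when every cycle has completed a whole number of laps, i.e. after lcm(10) = 10 in-shuffles.

10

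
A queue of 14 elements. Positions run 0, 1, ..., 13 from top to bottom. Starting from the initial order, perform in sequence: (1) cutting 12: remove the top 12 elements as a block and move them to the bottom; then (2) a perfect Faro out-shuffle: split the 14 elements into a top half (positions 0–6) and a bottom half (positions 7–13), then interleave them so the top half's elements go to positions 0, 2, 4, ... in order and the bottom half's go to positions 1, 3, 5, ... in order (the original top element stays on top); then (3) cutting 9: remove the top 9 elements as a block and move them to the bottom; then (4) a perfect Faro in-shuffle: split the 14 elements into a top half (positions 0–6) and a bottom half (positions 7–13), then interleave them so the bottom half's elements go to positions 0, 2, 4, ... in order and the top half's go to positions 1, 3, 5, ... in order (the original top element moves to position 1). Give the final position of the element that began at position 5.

Track the element from position 5 forward through each operation:
  after op 1 (cut 12): 5 → 7
  after op 2 (out-shuffle): 7 → 1
  after op 3 (cut 9): 1 → 6
  after op 4 (in-shuffle): 6 → 13

13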